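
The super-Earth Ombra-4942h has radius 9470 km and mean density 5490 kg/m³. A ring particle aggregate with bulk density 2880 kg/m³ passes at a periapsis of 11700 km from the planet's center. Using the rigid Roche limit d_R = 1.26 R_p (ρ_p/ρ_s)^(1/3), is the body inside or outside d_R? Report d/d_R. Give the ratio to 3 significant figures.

inside; d/d_R ≈ 0.791

d_R = 1.26 × (9470 km) × (5490/2880)^(1/3) = 14790 km
d/d_R = (11700) / (14790) = 0.791
Since d/d_R < 1, the body is inside the Roche limit.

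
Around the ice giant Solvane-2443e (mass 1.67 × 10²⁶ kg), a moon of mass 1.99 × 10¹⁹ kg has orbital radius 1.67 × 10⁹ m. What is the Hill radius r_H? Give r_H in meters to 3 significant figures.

5.70 × 10⁶ m

r_H ≈ a (m/3M)^(1/3)
    = (1.67 × 10⁹) × (1.99 × 10¹⁹ / (3 × 1.67 × 10²⁶))^(1/3)
    = 5.70 × 10⁶ m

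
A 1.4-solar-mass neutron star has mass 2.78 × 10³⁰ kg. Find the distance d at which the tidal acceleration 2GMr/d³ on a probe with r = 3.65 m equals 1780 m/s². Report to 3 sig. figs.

2GMr/d³ = a_tidal  ⇒  d = (2GMr / a_tidal)^(1/3)
d = (2 × 6.674×10⁻¹¹ × (2.78 × 10³⁰) × (3.65) / (1780))^(1/3)
  = 9.13 × 10⁵ m

9.13 × 10⁵ m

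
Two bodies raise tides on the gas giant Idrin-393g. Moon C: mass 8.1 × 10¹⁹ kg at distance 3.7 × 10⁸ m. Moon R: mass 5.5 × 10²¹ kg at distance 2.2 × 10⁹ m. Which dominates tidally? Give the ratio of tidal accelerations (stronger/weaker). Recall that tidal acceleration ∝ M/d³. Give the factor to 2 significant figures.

Moon C, by a factor of ≈ 3.1

Compare M/d³ for the two perturbers:
Moon C: (8.1 × 10¹⁹) / (3.7 × 10⁸)³ = 1.599 × 10⁻⁶
Moon R: (5.5 × 10²¹) / (2.2 × 10⁹)³ = 5.165 × 10⁻⁷
Ratio (larger/smaller) = 3.1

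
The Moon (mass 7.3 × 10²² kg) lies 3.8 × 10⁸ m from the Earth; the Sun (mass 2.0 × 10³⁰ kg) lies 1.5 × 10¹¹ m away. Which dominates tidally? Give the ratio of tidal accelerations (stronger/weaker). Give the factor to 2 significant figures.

Compare M/d³ for the two perturbers:
The Moon: (7.3 × 10²²) / (3.8 × 10⁸)³ = 1.330 × 10⁻³
The Sun: (2.0 × 10³⁰) / (1.5 × 10¹¹)³ = 5.926 × 10⁻⁴
Ratio (larger/smaller) = 2.2

The Moon, by a factor of ≈ 2.2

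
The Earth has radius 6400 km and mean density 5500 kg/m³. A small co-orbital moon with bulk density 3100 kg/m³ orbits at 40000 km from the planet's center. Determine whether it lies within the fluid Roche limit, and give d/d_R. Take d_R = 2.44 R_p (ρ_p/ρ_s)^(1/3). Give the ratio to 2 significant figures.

outside; d/d_R ≈ 2.1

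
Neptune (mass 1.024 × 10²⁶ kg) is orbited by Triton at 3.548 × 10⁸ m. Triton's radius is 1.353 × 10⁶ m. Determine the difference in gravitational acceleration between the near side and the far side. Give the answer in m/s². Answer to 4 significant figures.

8.281 × 10⁻⁴ m/s²

Δg = 4GMr/d³
   = 4 × (6.674 × 10⁻¹¹) × (1.024 × 10²⁶) × (1.353 × 10⁶) / (3.548 × 10⁸)³
   = 8.281 × 10⁻⁴ m/s²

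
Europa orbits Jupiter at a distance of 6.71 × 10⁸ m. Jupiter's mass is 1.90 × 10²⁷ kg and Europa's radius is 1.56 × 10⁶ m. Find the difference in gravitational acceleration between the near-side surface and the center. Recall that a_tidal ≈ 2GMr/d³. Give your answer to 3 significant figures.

Differencing GM/(d−r)² and GM/d² to first order in r/d gives 2GMr/d³.
Δg = 2GMr/d³
   = 2 × (6.674 × 10⁻¹¹) × (1.90 × 10²⁷) × (1.56 × 10⁶) / (6.71 × 10⁸)³
   = 1.31 × 10⁻³ m/s²

1.31 × 10⁻³ m/s²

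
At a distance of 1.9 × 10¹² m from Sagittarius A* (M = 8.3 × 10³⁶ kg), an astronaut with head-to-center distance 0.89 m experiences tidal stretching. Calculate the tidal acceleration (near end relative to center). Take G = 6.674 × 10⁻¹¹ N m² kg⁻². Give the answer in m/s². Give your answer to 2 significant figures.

The tidal stretch is the gradient of GM/d² times the body's extent r, hence the 1/d³ dependence.
Δg = 2GMr/d³
   = 2 × (6.674 × 10⁻¹¹) × (8.3 × 10³⁶) × (0.89) / (1.9 × 10¹²)³
   = 1.4 × 10⁻¹⁰ m/s²

1.4 × 10⁻¹⁰ m/s²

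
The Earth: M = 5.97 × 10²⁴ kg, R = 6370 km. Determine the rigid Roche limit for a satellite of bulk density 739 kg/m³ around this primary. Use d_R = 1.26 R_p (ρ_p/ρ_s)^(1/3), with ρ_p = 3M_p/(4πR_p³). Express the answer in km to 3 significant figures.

15700 km

ρ_p = 3M_p/(4πR_p³) = 3 × (5.97 × 10²⁴) / (4π × (6.37 × 10⁶ m)³) = 5510 kg/m³
d_R = 1.26 × 6370 km × (5510/739)^(1/3)
    = 15700 km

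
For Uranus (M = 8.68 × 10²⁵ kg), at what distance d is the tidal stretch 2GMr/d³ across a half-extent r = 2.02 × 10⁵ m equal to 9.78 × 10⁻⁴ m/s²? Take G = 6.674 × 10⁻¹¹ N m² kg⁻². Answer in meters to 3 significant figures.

1.34 × 10⁸ m

2GMr/d³ = a_tidal  ⇒  d = (2GMr / a_tidal)^(1/3)
d = (2 × 6.674×10⁻¹¹ × (8.68 × 10²⁵) × (2.02 × 10⁵) / (9.78 × 10⁻⁴))^(1/3)
  = 1.34 × 10⁸ m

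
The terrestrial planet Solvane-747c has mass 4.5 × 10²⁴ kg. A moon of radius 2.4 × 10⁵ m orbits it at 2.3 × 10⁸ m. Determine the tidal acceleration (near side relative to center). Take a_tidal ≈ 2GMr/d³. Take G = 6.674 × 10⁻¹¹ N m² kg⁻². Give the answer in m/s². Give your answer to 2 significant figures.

1.2 × 10⁻⁵ m/s²

Δa = 2GMr/d³
   = 2 × (6.674 × 10⁻¹¹) × (4.5 × 10²⁴) × (2.4 × 10⁵) / (2.3 × 10⁸)³
   = 1.2 × 10⁻⁵ m/s²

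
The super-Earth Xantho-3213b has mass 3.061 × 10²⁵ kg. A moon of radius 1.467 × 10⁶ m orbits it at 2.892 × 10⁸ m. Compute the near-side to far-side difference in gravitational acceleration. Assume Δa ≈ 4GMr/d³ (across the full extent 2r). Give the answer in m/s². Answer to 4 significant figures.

Near-to-far spans 2r, so the tidal difference is twice the near-to-center value: 4GMr/d³.
a_tidal = 4GMr/d³
        = 4 × (6.674 × 10⁻¹¹) × (3.061 × 10²⁵) × (1.467 × 10⁶) / (2.892 × 10⁸)³
        = 4.956 × 10⁻⁴ m/s²

4.956 × 10⁻⁴ m/s²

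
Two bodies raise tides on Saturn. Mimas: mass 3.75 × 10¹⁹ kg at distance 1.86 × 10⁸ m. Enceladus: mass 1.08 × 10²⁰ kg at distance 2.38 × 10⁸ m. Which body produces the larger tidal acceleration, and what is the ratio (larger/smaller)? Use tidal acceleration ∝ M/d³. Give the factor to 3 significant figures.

Tidal acceleration ∝ M/d³, so compare M/d³ for each.
Mimas: (3.75 × 10¹⁹) / (1.86 × 10⁸)³ = 5.828 × 10⁻⁶
Enceladus: (1.08 × 10²⁰) / (2.38 × 10⁸)³ = 8.011 × 10⁻⁶
Ratio (larger/smaller) = 1.37

Enceladus, by a factor of ≈ 1.37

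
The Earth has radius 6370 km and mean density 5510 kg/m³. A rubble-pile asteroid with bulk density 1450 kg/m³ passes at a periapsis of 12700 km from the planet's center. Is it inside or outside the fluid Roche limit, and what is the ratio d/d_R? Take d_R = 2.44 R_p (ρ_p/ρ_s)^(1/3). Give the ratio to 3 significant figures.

d_R = 2.44 × (6370 km) × (5510/1450)^(1/3) = 24250 km
d/d_R = (12700) / (24250) = 0.524
Since d/d_R < 1, the body is inside the Roche limit.

inside; d/d_R ≈ 0.524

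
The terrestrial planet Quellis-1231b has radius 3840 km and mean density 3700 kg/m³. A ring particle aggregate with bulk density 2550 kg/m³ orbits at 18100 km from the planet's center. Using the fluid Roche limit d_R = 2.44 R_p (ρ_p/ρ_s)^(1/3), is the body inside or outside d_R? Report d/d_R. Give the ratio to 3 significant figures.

outside; d/d_R ≈ 1.71

d_R = 2.44 × (3840 km) × (3700/2550)^(1/3) = 10610 km
d/d_R = (18100) / (10610) = 1.71
Since d/d_R > 1, the body is outside the Roche limit.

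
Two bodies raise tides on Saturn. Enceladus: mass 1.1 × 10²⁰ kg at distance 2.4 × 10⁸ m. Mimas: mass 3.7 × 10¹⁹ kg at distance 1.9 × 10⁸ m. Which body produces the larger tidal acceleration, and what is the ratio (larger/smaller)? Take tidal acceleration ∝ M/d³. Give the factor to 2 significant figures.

Compare M/d³ for the two perturbers:
Enceladus: (1.1 × 10²⁰) / (2.4 × 10⁸)³ = 7.957 × 10⁻⁶
Mimas: (3.7 × 10¹⁹) / (1.9 × 10⁸)³ = 5.394 × 10⁻⁶
Ratio (larger/smaller) = 1.5

Enceladus, by a factor of ≈ 1.5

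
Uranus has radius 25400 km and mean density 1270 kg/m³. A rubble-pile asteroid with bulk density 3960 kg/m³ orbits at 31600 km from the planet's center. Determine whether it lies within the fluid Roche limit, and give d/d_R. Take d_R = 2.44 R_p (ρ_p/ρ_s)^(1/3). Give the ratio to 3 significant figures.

inside; d/d_R ≈ 0.745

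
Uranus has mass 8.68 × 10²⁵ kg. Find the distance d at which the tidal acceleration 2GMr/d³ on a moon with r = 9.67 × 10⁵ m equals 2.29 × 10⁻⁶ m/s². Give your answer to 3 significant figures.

1.70 × 10⁹ m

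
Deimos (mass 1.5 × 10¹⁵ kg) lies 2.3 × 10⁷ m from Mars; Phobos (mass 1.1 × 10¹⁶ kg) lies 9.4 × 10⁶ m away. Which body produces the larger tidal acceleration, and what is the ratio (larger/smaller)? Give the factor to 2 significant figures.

Phobos, by a factor of ≈ 110

Tidal acceleration ∝ M/d³, so compare M/d³ for each.
Deimos: (1.5 × 10¹⁵) / (2.3 × 10⁷)³ = 1.233 × 10⁻⁷
Phobos: (1.1 × 10¹⁶) / (9.4 × 10⁶)³ = 1.324 × 10⁻⁵
Ratio (larger/smaller) = 110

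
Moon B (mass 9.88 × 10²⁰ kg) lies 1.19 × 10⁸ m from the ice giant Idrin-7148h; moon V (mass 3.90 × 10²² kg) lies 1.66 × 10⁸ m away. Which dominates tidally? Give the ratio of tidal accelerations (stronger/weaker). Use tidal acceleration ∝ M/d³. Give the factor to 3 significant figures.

Moon V, by a factor of ≈ 14.5

The tide-raising term goes as M/d³ (the gradient of a 1/d² field).
Moon B: (9.88 × 10²⁰) / (1.19 × 10⁸)³ = 5.863 × 10⁻⁴
Moon V: (3.90 × 10²²) / (1.66 × 10⁸)³ = 8.526 × 10⁻³
Ratio (larger/smaller) = 14.5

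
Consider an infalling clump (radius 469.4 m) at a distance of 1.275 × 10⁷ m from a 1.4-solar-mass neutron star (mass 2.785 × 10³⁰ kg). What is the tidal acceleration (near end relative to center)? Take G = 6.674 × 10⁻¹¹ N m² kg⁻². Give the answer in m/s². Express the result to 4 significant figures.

8.419 × 10¹ m/s²

Δa = 2GMr/d³
   = 2 × (6.674 × 10⁻¹¹) × (2.785 × 10³⁰) × (469.4) / (1.275 × 10⁷)³
   = 8.419 × 10¹ m/s²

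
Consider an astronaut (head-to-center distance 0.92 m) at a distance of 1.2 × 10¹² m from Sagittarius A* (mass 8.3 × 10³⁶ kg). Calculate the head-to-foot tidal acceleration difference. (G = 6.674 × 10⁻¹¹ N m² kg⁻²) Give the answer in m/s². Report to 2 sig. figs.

The field gradient is 2GM/d³; across the full diameter 2r the difference is 4GMr/d³.
Δa = 4GMr/d³
   = 4 × (6.674 × 10⁻¹¹) × (8.3 × 10³⁶) × (0.92) / (1.2 × 10¹²)³
   = 1.2 × 10⁻⁹ m/s²

1.2 × 10⁻⁹ m/s²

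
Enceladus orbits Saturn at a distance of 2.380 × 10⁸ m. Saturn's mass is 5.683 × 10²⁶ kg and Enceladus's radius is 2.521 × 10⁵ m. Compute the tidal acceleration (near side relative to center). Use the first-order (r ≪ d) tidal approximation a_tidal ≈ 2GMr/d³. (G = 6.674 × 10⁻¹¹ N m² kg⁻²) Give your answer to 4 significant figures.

Differencing GM/(d−r)² and GM/d² to first order in r/d gives 2GMr/d³.
a_tidal = 2GMr/d³
        = 2 × (6.674 × 10⁻¹¹) × (5.683 × 10²⁶) × (2.521 × 10⁵) / (2.380 × 10⁸)³
        = 1.419 × 10⁻³ m/s²

1.419 × 10⁻³ m/s²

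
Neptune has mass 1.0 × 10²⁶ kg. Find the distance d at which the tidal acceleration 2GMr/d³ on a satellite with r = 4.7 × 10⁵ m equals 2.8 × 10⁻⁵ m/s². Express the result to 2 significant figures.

6.1 × 10⁸ m

2GMr/d³ = a_tidal  ⇒  d = (2GMr / a_tidal)^(1/3)
d = (2 × 6.674×10⁻¹¹ × (1.0 × 10²⁶) × (4.7 × 10⁵) / (2.8 × 10⁻⁵))^(1/3)
  = 6.1 × 10⁸ m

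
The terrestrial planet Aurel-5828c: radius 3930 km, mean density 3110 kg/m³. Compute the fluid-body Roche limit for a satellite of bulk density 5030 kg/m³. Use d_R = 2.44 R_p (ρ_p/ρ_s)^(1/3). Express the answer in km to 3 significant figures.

8170 km

d_R = 2.44 × 3930 km × (3110/5030)^(1/3)
    = 8170 km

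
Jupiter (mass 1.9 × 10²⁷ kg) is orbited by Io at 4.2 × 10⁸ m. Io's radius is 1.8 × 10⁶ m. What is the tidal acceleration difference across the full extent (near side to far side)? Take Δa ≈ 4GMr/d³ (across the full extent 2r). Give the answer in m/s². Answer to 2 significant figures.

Near-to-far spans 2r, so the tidal difference is twice the near-to-center value: 4GMr/d³.
Δg = 4GMr/d³
   = 4 × (6.674 × 10⁻¹¹) × (1.9 × 10²⁷) × (1.8 × 10⁶) / (4.2 × 10⁸)³
   = 1.2 × 10⁻² m/s²

1.2 × 10⁻² m/s²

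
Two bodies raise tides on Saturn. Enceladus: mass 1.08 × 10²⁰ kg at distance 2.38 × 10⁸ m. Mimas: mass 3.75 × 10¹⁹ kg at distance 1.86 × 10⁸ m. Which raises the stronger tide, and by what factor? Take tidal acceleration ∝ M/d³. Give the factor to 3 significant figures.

Enceladus, by a factor of ≈ 1.37

Tidal acceleration ∝ M/d³, so compare M/d³ for each.
Enceladus: (1.08 × 10²⁰) / (2.38 × 10⁸)³ = 8.011 × 10⁻⁶
Mimas: (3.75 × 10¹⁹) / (1.86 × 10⁸)³ = 5.828 × 10⁻⁶
Ratio (larger/smaller) = 1.37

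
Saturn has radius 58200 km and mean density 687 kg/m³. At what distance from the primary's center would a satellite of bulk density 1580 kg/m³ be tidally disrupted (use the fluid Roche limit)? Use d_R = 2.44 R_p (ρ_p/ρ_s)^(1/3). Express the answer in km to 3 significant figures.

1.08 × 10⁵ km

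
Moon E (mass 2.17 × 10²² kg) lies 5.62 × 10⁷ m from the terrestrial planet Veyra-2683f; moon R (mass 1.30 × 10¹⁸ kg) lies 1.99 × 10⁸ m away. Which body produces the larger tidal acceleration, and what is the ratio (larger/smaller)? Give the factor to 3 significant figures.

The tide-raising term goes as M/d³ (the gradient of a 1/d² field).
Moon E: (2.17 × 10²²) / (5.62 × 10⁷)³ = 1.223 × 10⁻¹
Moon R: (1.30 × 10¹⁸) / (1.99 × 10⁸)³ = 1.650 × 10⁻⁷
Ratio (larger/smaller) = 7.41 × 10⁵

Moon E, by a factor of ≈ 7.41 × 10⁵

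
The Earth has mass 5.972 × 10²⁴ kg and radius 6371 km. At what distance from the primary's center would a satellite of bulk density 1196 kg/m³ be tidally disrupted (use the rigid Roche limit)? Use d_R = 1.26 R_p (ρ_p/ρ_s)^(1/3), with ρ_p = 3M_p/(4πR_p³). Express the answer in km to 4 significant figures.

ρ_p = 3M_p/(4πR_p³) = 3 × (5.972 × 10²⁴) / (4π × (6.371 × 10⁶ m)³) = 5513 kg/m³
d_R = 1.26 × 6371 km × (5513/1196)^(1/3)
    = 13360 km

13360 km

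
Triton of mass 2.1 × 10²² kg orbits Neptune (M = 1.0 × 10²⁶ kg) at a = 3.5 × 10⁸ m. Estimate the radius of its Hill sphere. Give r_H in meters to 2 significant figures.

1.4 × 10⁷ m

r_H ≈ a (m/3M)^(1/3)
    = (3.5 × 10⁸) × (2.1 × 10²² / (3 × 1.0 × 10²⁶))^(1/3)
    = 1.4 × 10⁷ m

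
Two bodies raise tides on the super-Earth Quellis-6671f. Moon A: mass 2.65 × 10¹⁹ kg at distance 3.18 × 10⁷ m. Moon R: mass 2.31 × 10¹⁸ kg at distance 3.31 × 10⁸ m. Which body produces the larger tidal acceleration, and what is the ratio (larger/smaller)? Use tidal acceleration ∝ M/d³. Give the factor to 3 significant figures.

Moon A, by a factor of ≈ 12900

Tidal acceleration ∝ M/d³, so compare M/d³ for each.
Moon A: (2.65 × 10¹⁹) / (3.18 × 10⁷)³ = 8.241 × 10⁻⁴
Moon R: (2.31 × 10¹⁸) / (3.31 × 10⁸)³ = 6.370 × 10⁻⁸
Ratio (larger/smaller) = 12900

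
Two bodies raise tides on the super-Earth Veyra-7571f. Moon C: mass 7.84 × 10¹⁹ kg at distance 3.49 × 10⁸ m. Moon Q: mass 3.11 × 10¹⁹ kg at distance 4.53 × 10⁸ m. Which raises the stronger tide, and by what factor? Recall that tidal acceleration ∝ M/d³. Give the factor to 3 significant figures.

Compare M/d³ for the two perturbers:
Moon C: (7.84 × 10¹⁹) / (3.49 × 10⁸)³ = 1.844 × 10⁻⁶
Moon Q: (3.11 × 10¹⁹) / (4.53 × 10⁸)³ = 3.346 × 10⁻⁷
Ratio (larger/smaller) = 5.51

Moon C, by a factor of ≈ 5.51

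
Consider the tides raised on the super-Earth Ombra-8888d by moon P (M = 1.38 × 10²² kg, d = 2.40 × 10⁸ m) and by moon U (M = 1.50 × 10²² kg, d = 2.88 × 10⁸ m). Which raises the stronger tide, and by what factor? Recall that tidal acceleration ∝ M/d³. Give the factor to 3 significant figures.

Moon P, by a factor of ≈ 1.59

The tide-raising term goes as M/d³ (the gradient of a 1/d² field).
Moon P: (1.38 × 10²²) / (2.40 × 10⁸)³ = 9.983 × 10⁻⁴
Moon U: (1.50 × 10²²) / (2.88 × 10⁸)³ = 6.279 × 10⁻⁴
Ratio (larger/smaller) = 1.59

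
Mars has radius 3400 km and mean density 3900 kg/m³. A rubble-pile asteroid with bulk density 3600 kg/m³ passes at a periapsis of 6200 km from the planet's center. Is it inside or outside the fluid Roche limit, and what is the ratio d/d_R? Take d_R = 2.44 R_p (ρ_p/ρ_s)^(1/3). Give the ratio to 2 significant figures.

inside; d/d_R ≈ 0.73

d_R = 2.44 × (3400 km) × (3900/3600)^(1/3) = 8520 km
d/d_R = (6200) / (8520) = 0.73
Since d/d_R < 1, the body is inside the Roche limit.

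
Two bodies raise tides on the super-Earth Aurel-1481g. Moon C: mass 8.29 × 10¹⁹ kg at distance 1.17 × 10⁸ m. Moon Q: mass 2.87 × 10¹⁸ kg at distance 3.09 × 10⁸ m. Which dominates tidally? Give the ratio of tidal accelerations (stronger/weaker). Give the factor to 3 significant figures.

Moon C, by a factor of ≈ 532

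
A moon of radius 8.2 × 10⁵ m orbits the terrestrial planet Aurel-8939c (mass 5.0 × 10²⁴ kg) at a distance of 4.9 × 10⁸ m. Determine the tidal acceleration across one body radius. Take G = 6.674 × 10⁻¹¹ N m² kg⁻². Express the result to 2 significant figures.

4.7 × 10⁻⁶ m/s²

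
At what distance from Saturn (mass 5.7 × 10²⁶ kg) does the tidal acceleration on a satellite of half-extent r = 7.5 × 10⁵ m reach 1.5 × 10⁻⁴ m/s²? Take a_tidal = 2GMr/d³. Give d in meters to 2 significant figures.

7.2 × 10⁸ m

2GMr/d³ = a_tidal  ⇒  d = (2GMr / a_tidal)^(1/3)
d = (2 × 6.674×10⁻¹¹ × (5.7 × 10²⁶) × (7.5 × 10⁵) / (1.5 × 10⁻⁴))^(1/3)
  = 7.2 × 10⁸ m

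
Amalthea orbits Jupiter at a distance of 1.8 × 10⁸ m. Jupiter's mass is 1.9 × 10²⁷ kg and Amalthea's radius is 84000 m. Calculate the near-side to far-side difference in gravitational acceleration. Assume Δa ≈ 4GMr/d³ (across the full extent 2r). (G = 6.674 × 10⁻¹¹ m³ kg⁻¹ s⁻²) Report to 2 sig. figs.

Δg = 4GMr/d³
   = 4 × (6.674 × 10⁻¹¹) × (1.9 × 10²⁷) × (84000) / (1.8 × 10⁸)³
   = 7.3 × 10⁻³ m/s²

7.3 × 10⁻³ m/s²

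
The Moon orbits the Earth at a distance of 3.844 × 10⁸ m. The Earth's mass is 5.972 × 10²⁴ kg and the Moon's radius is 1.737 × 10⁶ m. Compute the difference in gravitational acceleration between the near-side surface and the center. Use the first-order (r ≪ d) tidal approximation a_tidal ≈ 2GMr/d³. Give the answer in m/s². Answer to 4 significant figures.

2.438 × 10⁻⁵ m/s²

a_tidal = 2GMr/d³
        = 2 × (6.674 × 10⁻¹¹) × (5.972 × 10²⁴) × (1.737 × 10⁶) / (3.844 × 10⁸)³
        = 2.438 × 10⁻⁵ m/s²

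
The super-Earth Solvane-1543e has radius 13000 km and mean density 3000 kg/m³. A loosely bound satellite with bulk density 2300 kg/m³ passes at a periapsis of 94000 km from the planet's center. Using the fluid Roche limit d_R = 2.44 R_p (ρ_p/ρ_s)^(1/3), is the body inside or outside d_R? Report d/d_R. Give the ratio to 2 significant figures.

outside; d/d_R ≈ 2.7

d_R = 2.44 × (13000 km) × (3000/2300)^(1/3) = 34660 km
d/d_R = (94000) / (34660) = 2.7
Since d/d_R > 1, the body is outside the Roche limit.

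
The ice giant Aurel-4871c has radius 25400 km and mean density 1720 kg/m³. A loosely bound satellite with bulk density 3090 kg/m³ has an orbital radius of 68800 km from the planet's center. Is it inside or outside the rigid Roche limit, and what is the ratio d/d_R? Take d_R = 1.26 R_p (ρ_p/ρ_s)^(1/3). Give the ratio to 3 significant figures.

outside; d/d_R ≈ 2.61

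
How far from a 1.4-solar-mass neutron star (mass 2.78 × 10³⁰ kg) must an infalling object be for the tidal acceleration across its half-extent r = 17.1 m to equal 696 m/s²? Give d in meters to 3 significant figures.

2GMr/d³ = a_tidal  ⇒  d = (2GMr / a_tidal)^(1/3)
d = (2 × 6.674×10⁻¹¹ × (2.78 × 10³⁰) × (17.1) / (696))^(1/3)
  = 2.09 × 10⁶ m

2.09 × 10⁶ m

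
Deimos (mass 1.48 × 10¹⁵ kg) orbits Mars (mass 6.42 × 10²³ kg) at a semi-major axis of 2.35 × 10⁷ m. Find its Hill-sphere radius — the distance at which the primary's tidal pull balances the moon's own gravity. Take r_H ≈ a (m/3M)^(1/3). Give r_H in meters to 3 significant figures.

r_H ≈ a (m/3M)^(1/3)
    = (2.35 × 10⁷) × (1.48 × 10¹⁵ / (3 × 6.42 × 10²³))^(1/3)
    = 2.15 × 10⁴ m

2.15 × 10⁴ m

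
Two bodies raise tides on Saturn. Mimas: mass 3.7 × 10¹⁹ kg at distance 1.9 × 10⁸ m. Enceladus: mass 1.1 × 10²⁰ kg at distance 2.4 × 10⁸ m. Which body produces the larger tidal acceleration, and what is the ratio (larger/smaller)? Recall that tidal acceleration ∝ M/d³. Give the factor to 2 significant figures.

Enceladus, by a factor of ≈ 1.5

The tide-raising term goes as M/d³ (the gradient of a 1/d² field).
Mimas: (3.7 × 10¹⁹) / (1.9 × 10⁸)³ = 5.394 × 10⁻⁶
Enceladus: (1.1 × 10²⁰) / (2.4 × 10⁸)³ = 7.957 × 10⁻⁶
Ratio (larger/smaller) = 1.5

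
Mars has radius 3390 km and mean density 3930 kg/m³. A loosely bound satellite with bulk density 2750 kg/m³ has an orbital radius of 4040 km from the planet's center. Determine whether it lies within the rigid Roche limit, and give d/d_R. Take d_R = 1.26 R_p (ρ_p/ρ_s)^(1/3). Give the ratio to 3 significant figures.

d_R = 1.26 × (3390 km) × (3930/2750)^(1/3) = 4811 km
d/d_R = (4040) / (4811) = 0.840
Since d/d_R < 1, the body is inside the Roche limit.

inside; d/d_R ≈ 0.840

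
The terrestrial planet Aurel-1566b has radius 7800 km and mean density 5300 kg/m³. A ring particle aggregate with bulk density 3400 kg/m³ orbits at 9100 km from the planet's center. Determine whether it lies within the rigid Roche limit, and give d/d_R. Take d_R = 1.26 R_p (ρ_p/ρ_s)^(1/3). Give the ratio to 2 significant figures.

inside; d/d_R ≈ 0.80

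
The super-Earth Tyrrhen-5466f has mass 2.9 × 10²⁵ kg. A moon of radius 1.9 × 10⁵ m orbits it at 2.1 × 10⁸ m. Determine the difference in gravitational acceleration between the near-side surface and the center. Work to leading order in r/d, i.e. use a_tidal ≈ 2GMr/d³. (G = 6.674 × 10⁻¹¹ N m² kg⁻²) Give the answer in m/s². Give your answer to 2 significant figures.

7.9 × 10⁻⁵ m/s²

Δg = 2GMr/d³
   = 2 × (6.674 × 10⁻¹¹) × (2.9 × 10²⁵) × (1.9 × 10⁵) / (2.1 × 10⁸)³
   = 7.9 × 10⁻⁵ m/s²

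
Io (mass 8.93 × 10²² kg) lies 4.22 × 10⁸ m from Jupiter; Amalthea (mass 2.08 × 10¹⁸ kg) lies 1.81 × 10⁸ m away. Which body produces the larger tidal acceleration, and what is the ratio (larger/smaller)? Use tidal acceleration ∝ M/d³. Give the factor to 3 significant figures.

Io, by a factor of ≈ 3390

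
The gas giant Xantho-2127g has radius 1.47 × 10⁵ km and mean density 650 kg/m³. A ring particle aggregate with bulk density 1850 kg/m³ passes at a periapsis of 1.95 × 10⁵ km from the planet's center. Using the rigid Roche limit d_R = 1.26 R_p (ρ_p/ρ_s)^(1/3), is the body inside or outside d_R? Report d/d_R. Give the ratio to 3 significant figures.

outside; d/d_R ≈ 1.49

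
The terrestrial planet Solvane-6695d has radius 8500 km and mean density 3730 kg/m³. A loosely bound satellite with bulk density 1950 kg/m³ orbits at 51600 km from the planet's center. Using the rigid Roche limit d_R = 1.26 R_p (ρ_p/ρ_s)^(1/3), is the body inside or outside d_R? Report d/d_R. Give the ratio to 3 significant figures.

outside; d/d_R ≈ 3.88

d_R = 1.26 × (8500 km) × (3730/1950)^(1/3) = 13290 km
d/d_R = (51600) / (13290) = 3.88
Since d/d_R > 1, the body is outside the Roche limit.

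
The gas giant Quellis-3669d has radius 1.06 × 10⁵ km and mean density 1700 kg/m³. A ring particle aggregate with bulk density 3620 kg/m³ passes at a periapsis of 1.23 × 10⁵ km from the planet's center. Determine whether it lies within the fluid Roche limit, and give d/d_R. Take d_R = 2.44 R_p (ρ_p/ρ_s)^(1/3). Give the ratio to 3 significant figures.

inside; d/d_R ≈ 0.612

d_R = 2.44 × (1.06 × 10⁵ km) × (1700/3620)^(1/3) = 2.010 × 10⁵ km
d/d_R = (1.23 × 10⁵) / (2.010 × 10⁵) = 0.612
Since d/d_R < 1, the body is inside the Roche limit.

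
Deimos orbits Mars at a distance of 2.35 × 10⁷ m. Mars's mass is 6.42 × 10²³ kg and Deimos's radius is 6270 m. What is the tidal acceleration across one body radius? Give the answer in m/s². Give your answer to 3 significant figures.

4.14 × 10⁻⁵ m/s²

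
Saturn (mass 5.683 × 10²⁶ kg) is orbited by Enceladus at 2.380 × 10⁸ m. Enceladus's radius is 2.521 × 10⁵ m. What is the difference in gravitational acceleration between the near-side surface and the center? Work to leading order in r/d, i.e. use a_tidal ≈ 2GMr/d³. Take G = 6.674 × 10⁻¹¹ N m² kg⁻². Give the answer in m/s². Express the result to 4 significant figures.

1.419 × 10⁻³ m/s²

Differencing GM/(d−r)² and GM/d² to first order in r/d gives 2GMr/d³.
a_tidal = 2GMr/d³
        = 2 × (6.674 × 10⁻¹¹) × (5.683 × 10²⁶) × (2.521 × 10⁵) / (2.380 × 10⁸)³
        = 1.419 × 10⁻³ m/s²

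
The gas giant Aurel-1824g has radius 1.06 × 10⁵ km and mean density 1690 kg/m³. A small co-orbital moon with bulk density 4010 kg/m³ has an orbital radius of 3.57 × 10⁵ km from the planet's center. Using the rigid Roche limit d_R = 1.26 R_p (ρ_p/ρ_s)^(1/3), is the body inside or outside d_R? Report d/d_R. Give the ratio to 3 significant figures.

outside; d/d_R ≈ 3.57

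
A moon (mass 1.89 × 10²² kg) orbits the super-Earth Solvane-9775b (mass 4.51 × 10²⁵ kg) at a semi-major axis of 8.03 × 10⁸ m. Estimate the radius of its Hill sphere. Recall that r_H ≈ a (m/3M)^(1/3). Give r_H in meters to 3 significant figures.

r_H ≈ a (m/3M)^(1/3)
    = (8.03 × 10⁸) × (1.89 × 10²² / (3 × 4.51 × 10²⁵))^(1/3)
    = 4.17 × 10⁷ m

4.17 × 10⁷ m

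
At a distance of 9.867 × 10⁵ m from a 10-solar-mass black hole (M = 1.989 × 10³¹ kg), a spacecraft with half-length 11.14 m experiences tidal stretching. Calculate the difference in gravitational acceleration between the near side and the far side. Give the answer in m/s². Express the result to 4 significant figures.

a_tidal = 4GMr/d³
        = 4 × (6.674 × 10⁻¹¹) × (1.989 × 10³¹) × (11.14) / (9.867 × 10⁵)³
        = 6.158 × 10⁴ m/s²

6.158 × 10⁴ m/s²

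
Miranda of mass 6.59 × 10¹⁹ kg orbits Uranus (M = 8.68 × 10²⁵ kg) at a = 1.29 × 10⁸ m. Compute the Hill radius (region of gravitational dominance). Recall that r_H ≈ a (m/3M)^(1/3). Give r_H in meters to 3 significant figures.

r_H ≈ a (m/3M)^(1/3)
    = (1.29 × 10⁸) × (6.59 × 10¹⁹ / (3 × 8.68 × 10²⁵))^(1/3)
    = 8.16 × 10⁵ m

8.16 × 10⁵ m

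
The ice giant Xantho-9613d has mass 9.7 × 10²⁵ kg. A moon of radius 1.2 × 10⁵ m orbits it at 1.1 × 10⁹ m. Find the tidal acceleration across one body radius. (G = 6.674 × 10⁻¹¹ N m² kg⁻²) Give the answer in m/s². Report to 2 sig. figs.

Δg = 2GMr/d³
   = 2 × (6.674 × 10⁻¹¹) × (9.7 × 10²⁵) × (1.2 × 10⁵) / (1.1 × 10⁹)³
   = 1.2 × 10⁻⁶ m/s²

1.2 × 10⁻⁶ m/s²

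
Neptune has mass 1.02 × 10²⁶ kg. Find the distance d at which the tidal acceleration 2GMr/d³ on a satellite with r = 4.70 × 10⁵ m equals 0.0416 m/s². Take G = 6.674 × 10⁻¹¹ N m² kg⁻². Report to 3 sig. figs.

5.36 × 10⁷ m

2GMr/d³ = a_tidal  ⇒  d = (2GMr / a_tidal)^(1/3)
d = (2 × 6.674×10⁻¹¹ × (1.02 × 10²⁶) × (4.70 × 10⁵) / (0.0416))^(1/3)
  = 5.36 × 10⁷ m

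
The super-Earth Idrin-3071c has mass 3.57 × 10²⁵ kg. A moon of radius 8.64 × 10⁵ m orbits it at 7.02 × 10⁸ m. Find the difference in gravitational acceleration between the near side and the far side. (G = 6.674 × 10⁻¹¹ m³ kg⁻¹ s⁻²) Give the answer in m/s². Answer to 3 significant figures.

Near-to-far spans 2r, so the tidal difference is twice the near-to-center value: 4GMr/d³.
Δa = 4GMr/d³
   = 4 × (6.674 × 10⁻¹¹) × (3.57 × 10²⁵) × (8.64 × 10⁵) / (7.02 × 10⁸)³
   = 2.38 × 10⁻⁵ m/s²

2.38 × 10⁻⁵ m/s²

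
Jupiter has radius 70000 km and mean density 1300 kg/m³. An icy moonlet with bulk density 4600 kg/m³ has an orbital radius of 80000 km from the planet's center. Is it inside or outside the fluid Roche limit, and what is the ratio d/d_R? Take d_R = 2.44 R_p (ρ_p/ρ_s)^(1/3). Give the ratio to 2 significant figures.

d_R = 2.44 × (70000 km) × (1300/4600)^(1/3) = 1.121 × 10⁵ km
d/d_R = (80000) / (1.121 × 10⁵) = 0.71
Since d/d_R < 1, the body is inside the Roche limit.

inside; d/d_R ≈ 0.71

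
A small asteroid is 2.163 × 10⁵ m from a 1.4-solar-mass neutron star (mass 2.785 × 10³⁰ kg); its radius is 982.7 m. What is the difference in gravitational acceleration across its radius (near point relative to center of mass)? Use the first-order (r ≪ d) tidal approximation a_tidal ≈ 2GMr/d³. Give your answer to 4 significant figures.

3.610 × 10⁷ m/s²

The tidal stretch is the gradient of GM/d² times the body's extent r, hence the 1/d³ dependence.
Δa = 2GMr/d³
   = 2 × (6.674 × 10⁻¹¹) × (2.785 × 10³⁰) × (982.7) / (2.163 × 10⁵)³
   = 3.610 × 10⁷ m/s²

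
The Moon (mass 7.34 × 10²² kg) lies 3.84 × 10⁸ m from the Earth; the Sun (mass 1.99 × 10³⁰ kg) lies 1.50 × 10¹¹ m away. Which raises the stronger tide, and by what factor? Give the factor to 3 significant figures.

The Moon, by a factor of ≈ 2.20

Tidal acceleration ∝ M/d³, so compare M/d³ for each.
The Moon: (7.34 × 10²²) / (3.84 × 10⁸)³ = 1.296 × 10⁻³
The Sun: (1.99 × 10³⁰) / (1.50 × 10¹¹)³ = 5.896 × 10⁻⁴
Ratio (larger/smaller) = 2.20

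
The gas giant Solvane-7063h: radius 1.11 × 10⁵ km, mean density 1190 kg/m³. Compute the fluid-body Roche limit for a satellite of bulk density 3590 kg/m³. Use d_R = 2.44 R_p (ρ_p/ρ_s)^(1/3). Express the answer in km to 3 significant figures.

1.87 × 10⁵ km

d_R = 2.44 × 1.11 × 10⁵ km × (1190/3590)^(1/3)
    = 1.87 × 10⁵ km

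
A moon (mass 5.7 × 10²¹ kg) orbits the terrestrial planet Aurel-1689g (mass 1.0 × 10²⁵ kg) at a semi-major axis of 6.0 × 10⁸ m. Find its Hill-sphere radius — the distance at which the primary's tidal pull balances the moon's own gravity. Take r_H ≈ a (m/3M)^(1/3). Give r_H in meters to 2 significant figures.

3.4 × 10⁷ m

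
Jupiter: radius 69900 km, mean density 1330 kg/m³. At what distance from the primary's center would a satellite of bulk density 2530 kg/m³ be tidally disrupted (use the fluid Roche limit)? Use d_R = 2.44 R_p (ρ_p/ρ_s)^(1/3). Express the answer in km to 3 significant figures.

1.38 × 10⁵ km

d_R = 2.44 × 69900 km × (1330/2530)^(1/3)
    = 1.38 × 10⁵ km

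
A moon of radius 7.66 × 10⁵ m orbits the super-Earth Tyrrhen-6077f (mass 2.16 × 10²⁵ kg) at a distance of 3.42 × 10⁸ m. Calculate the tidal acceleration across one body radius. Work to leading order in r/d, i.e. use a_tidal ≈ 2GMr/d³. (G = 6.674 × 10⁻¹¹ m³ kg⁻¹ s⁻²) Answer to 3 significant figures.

5.52 × 10⁻⁵ m/s²

Since r ≪ d, expand the inverse-square field across one radius to get the leading 2GMr/d³ term.
a_tidal = 2GMr/d³
        = 2 × (6.674 × 10⁻¹¹) × (2.16 × 10²⁵) × (7.66 × 10⁵) / (3.42 × 10⁸)³
        = 5.52 × 10⁻⁵ m/s²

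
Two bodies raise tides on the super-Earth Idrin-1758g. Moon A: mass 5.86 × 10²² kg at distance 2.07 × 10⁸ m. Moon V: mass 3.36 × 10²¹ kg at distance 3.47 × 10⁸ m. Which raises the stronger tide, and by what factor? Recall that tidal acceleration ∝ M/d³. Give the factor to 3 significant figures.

Moon A, by a factor of ≈ 82.2

The tide-raising term goes as M/d³ (the gradient of a 1/d² field).
Moon A: (5.86 × 10²²) / (2.07 × 10⁸)³ = 6.607 × 10⁻³
Moon V: (3.36 × 10²¹) / (3.47 × 10⁸)³ = 8.042 × 10⁻⁵
Ratio (larger/smaller) = 82.2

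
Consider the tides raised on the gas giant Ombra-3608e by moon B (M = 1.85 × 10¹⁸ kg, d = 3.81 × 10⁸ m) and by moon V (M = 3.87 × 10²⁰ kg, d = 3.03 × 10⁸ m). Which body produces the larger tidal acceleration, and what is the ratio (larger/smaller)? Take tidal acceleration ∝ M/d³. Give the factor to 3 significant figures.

Tidal acceleration ∝ M/d³, so compare M/d³ for each.
Moon B: (1.85 × 10¹⁸) / (3.81 × 10⁸)³ = 3.345 × 10⁻⁸
Moon V: (3.87 × 10²⁰) / (3.03 × 10⁸)³ = 1.391 × 10⁻⁵
Ratio (larger/smaller) = 416

Moon V, by a factor of ≈ 416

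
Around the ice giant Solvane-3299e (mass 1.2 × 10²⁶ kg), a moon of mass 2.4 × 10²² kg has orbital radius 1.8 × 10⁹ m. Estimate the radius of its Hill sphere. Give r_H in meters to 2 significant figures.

r_H ≈ a (m/3M)^(1/3)
    = (1.8 × 10⁹) × (2.4 × 10²² / (3 × 1.2 × 10²⁶))^(1/3)
    = 7.3 × 10⁷ m

7.3 × 10⁷ m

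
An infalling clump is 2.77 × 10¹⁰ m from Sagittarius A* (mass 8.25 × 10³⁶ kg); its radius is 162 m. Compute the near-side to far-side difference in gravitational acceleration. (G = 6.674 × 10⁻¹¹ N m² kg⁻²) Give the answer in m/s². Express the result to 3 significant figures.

1.68 × 10⁻² m/s²

Near-to-far spans 2r, so the tidal difference is twice the near-to-center value: 4GMr/d³.
Δa = 4GMr/d³
   = 4 × (6.674 × 10⁻¹¹) × (8.25 × 10³⁶) × (162) / (2.77 × 10¹⁰)³
   = 1.68 × 10⁻² m/s²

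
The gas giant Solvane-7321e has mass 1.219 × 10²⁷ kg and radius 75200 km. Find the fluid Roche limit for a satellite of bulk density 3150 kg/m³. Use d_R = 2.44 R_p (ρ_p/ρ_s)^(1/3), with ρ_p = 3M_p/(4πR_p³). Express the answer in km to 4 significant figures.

1.103 × 10⁵ km

ρ_p = 3M_p/(4πR_p³) = 3 × (1.219 × 10²⁷) / (4π × (7.520 × 10⁷ m)³) = 684.3 kg/m³
d_R = 2.44 × 75200 km × (684.3/3150)^(1/3)
    = 1.103 × 10⁵ km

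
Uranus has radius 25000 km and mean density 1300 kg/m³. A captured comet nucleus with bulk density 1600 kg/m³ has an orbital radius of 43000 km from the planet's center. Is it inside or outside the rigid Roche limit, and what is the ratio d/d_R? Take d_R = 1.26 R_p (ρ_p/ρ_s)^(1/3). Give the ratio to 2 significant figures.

outside; d/d_R ≈ 1.5

d_R = 1.26 × (25000 km) × (1300/1600)^(1/3) = 29390 km
d/d_R = (43000) / (29390) = 1.5
Since d/d_R > 1, the body is outside the Roche limit.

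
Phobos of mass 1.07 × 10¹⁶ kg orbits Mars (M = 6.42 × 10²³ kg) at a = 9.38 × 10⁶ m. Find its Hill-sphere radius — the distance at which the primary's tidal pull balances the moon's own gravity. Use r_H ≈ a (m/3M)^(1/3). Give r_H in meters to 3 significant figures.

r_H ≈ a (m/3M)^(1/3)
    = (9.38 × 10⁶) × (1.07 × 10¹⁶ / (3 × 6.42 × 10²³))^(1/3)
    = 1.66 × 10⁴ m

1.66 × 10⁴ m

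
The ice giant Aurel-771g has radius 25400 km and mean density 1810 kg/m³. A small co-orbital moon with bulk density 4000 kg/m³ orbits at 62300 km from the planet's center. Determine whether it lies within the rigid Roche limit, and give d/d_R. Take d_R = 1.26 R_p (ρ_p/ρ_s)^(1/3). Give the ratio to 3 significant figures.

outside; d/d_R ≈ 2.54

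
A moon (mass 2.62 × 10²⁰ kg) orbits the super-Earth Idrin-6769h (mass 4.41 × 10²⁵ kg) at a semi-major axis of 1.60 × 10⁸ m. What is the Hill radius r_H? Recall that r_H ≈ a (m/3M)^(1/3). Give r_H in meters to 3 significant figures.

2.01 × 10⁶ m

r_H ≈ a (m/3M)^(1/3)
    = (1.60 × 10⁸) × (2.62 × 10²⁰ / (3 × 4.41 × 10²⁵))^(1/3)
    = 2.01 × 10⁶ m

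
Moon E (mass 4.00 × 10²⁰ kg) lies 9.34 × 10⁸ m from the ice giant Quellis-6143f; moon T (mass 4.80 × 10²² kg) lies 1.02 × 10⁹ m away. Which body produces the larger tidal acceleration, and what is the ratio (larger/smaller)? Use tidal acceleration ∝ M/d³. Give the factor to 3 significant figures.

Tidal stretch scales as M/d³; compute that for each body.
Moon E: (4.00 × 10²⁰) / (9.34 × 10⁸)³ = 4.909 × 10⁻⁷
Moon T: (4.80 × 10²²) / (1.02 × 10⁹)³ = 4.523 × 10⁻⁵
Ratio (larger/smaller) = 92.1

Moon T, by a factor of ≈ 92.1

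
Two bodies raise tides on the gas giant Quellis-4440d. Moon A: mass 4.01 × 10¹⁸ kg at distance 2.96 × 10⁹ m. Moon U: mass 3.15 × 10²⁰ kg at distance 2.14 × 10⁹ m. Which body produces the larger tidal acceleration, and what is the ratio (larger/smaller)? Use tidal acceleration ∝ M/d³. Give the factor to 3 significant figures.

Compare M/d³ for the two perturbers:
Moon A: (4.01 × 10¹⁸) / (2.96 × 10⁹)³ = 1.546 × 10⁻¹⁰
Moon U: (3.15 × 10²⁰) / (2.14 × 10⁹)³ = 3.214 × 10⁻⁸
Ratio (larger/smaller) = 208

Moon U, by a factor of ≈ 208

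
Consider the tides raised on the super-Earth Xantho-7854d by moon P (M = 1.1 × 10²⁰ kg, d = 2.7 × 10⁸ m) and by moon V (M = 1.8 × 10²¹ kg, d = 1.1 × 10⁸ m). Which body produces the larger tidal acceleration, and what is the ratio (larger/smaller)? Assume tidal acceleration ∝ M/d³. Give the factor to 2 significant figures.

The tide-raising term goes as M/d³ (the gradient of a 1/d² field).
Moon P: (1.1 × 10²⁰) / (2.7 × 10⁸)³ = 5.589 × 10⁻⁶
Moon V: (1.8 × 10²¹) / (1.1 × 10⁸)³ = 1.352 × 10⁻³
Ratio (larger/smaller) = 240

Moon V, by a factor of ≈ 240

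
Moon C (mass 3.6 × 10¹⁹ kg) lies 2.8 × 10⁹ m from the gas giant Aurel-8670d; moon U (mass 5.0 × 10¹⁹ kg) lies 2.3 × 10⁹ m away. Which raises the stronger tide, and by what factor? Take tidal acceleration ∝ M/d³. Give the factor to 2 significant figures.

The tide-raising term goes as M/d³ (the gradient of a 1/d² field).
Moon C: (3.6 × 10¹⁹) / (2.8 × 10⁹)³ = 1.640 × 10⁻⁹
Moon U: (5.0 × 10¹⁹) / (2.3 × 10⁹)³ = 4.109 × 10⁻⁹
Ratio (larger/smaller) = 2.5

Moon U, by a factor of ≈ 2.5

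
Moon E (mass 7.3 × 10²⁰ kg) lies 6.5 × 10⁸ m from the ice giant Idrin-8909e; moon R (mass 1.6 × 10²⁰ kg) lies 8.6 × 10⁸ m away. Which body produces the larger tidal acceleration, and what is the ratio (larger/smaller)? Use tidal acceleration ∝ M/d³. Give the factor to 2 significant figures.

Moon E, by a factor of ≈ 11

Compare M/d³ for the two perturbers:
Moon E: (7.3 × 10²⁰) / (6.5 × 10⁸)³ = 2.658 × 10⁻⁶
Moon R: (1.6 × 10²⁰) / (8.6 × 10⁸)³ = 2.516 × 10⁻⁷
Ratio (larger/smaller) = 11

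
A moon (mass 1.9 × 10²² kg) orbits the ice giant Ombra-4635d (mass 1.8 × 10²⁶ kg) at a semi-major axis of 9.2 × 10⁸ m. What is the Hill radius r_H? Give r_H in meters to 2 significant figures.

3.0 × 10⁷ m

r_H ≈ a (m/3M)^(1/3)
    = (9.2 × 10⁸) × (1.9 × 10²² / (3 × 1.8 × 10²⁶))^(1/3)
    = 3.0 × 10⁷ m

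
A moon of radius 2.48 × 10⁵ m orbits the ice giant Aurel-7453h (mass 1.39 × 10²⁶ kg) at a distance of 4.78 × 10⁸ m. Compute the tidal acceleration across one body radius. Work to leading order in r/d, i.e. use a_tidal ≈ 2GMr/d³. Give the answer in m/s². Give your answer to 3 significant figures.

4.21 × 10⁻⁵ m/s²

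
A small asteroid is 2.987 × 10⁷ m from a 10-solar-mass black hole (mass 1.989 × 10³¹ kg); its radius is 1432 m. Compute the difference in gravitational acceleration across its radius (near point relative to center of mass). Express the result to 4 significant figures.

Differencing GM/(d−r)² and GM/d² to first order in r/d gives 2GMr/d³.
Δa = 2GMr/d³
   = 2 × (6.674 × 10⁻¹¹) × (1.989 × 10³¹) × (1432) / (2.987 × 10⁷)³
   = 1.427 × 10² m/s²

1.427 × 10² m/s²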